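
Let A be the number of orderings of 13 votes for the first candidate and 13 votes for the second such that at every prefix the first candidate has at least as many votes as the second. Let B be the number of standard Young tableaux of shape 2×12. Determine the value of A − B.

Ballot sequences with n votes each where one side never trails are Dyck words, counted by C_n; here n = 13. So A = C_13 = 742900.
By the hook-length formula (or a Dyck-path bijection), SYT of shape 2×12 number C_12. So B = C_12 = 208012.
A − B = 742900 − 208012 = 534888.

534888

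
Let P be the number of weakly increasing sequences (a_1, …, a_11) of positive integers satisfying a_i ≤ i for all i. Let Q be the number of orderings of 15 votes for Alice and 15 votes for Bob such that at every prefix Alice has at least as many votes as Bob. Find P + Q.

9753631

Weakly increasing sequences with a_i ≤ i biject with Dyck paths of semilength 11, so there are C_11. So P = C_11 = 58786.
Ballot sequences with n votes each where one side never trails are Dyck words, counted by C_n; here n = 15. So Q = C_15 = 9694845.
P + Q = 58786 + 9694845 = 9753631.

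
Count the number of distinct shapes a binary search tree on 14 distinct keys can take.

2674440

Rooted binary trees with 14 nodes (each child slot possibly empty) number C_14.
C_14 = C(28,14)/15 = 40116600/15 = 2674440.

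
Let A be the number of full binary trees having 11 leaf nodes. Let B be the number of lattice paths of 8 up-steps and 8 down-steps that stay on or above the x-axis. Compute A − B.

A full binary tree with L leaves has L−1 internal nodes and is counted by C_{L−1}; L = 11 gives C_10. So A = C_10 = 16796.
Dyck paths of semilength n (length 2n) are counted by C_n; here n = 8. So B = C_8 = 1430.
A − B = 16796 − 1430 = 15366.

15366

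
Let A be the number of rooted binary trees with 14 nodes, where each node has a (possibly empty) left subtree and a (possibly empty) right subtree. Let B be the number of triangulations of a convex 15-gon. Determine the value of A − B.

There are C_n binary search tree shapes on n keys; with n = 14 that is C_14. So A = C_14 = 2674440.
The number of triangulations of a 15-gon is the Catalan number C_13 (index = sides − 2). So B = C_13 = 742900.
A − B = 2674440 − 742900 = 1931540.

1931540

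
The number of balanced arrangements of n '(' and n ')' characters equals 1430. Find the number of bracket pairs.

8

Balanced strings of n bracket-pairs are counted by C_n, and C_8 = 1430.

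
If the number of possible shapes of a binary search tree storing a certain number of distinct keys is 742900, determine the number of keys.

13

Binary search tree shapes on n keys are counted by C_n; 742900 = C_13.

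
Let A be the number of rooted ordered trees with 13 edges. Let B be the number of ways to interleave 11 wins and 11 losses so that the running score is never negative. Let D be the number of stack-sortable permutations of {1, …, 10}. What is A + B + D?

818482

Rooted ordered trees with n edges are counted by C_n; here n = 13. So A = C_13 = 742900.
Ballot sequences with n votes each where one side never trails are Dyck words, counted by C_n; here n = 11. So B = C_11 = 58786.
Stack-sortable permutations are exactly the 231-avoiding ones, counted by C_n; here n = 10. So D = C_10 = 16796.
A + B + D = 742900 + 58786 + 16796 = 818482.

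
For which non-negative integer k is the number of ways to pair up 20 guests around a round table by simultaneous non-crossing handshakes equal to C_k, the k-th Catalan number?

Non-crossing handshake pairings of 2n people are counted by C_n; 20 people gives n = 10.

10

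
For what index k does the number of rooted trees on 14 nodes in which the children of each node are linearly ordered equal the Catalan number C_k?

13

A rooted plane tree on 14 nodes has 13 edges, and such trees are counted by C_13.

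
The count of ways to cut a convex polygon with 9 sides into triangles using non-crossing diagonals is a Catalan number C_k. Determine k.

7

A convex 9-gon is triangulated into 7 triangles, and the number of such triangulations is the Catalan number C_{9−2} = C_7.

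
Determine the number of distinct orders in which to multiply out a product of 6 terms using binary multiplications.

42

Parenthesizations of m factors correspond to full binary trees with m leaves, counted by C_{m−1}; m = 6 gives C_5.
C_5 = C(10,5)/6 = 252/6 = 42.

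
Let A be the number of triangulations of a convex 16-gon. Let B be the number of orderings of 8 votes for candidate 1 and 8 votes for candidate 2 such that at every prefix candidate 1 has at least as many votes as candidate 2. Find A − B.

2673010

A convex 16-gon is triangulated into 14 triangles, and the number of such triangulations is the Catalan number C_{16−2} = C_14. So A = C_14 = 2674440.
Ballot sequences with n votes each where one side never trails are Dyck words, counted by C_n; here n = 8. So B = C_8 = 1430.
A − B = 2674440 − 1430 = 2673010.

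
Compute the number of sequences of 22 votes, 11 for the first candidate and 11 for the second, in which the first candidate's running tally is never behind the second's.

Ballot sequences with n votes each where one side never trails are Dyck words, counted by C_n; here n = 11.
C_11 = C(22,11)/12 = 705432/12 = 58786.

58786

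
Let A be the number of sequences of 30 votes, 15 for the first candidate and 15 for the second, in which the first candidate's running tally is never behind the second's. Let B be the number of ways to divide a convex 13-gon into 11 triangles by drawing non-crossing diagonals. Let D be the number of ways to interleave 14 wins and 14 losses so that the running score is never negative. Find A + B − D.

7079191

Ballot sequences with n votes each where one side never trails are Dyck words, counted by C_n; here n = 15. So A = C_15 = 9694845.
A convex 13-gon is triangulated into 11 triangles, and the number of such triangulations is the Catalan number C_{13−2} = C_11. So B = C_11 = 58786.
Ballot sequences with n votes each where one side never trails are Dyck words, counted by C_n; here n = 14. So D = C_14 = 2674440.
A + B − D = 9694845 + 58786 − 2674440 = 7079191.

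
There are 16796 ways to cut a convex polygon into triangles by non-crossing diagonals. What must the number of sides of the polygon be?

12

Triangulations of a convex m-gon are counted by C_{m−2}. The Catalan number equal to 16796 is C_10.
So m − 2 = 10, giving m = 12 sides.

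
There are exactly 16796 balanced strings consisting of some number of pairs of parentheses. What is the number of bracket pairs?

10

Balanced strings of n bracket-pairs are counted by C_n; 16796 = C_10.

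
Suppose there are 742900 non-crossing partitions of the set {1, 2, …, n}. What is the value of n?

13

Non-crossing partitions of [n] are counted by C_n. Since C_13 = 742900, the index is 13.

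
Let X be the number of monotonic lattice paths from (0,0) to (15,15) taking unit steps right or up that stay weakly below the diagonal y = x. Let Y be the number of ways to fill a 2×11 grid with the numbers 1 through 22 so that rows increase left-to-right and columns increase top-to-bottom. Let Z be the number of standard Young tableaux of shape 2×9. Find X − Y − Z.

9631197

Sub-diagonal monotone paths from (0,0) to (15,15) biject with Dyck paths of semilength 15, giving C_15. So X = C_15 = 9694845.
Standard Young tableaux of shape 2×n are counted by C_n; here n = 11. So Y = C_11 = 58786.
Standard Young tableaux of shape 2×n are counted by C_n; here n = 9. So Z = C_9 = 4862.
X − Y − Z = 9694845 − 58786 − 4862 = 9631197.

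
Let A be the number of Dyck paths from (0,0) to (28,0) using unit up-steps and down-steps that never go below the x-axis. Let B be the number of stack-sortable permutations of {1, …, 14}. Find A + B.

5348880

A Dyck path with 14 up-steps and 14 down-steps has semilength 14, so there are C_14 of them. So A = C_14 = 2674440.
By Knuth's characterisation, the stack-sortable permutations of length 14 are the 231-avoiders, numbering C_14. So B = C_14 = 2674440.
A + B = 2674440 + 2674440 = 5348880.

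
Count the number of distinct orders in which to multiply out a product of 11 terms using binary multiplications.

Bracketing 11 factors into binary products is counted by C_{11−1} = C_10.
C_10 = C_9 · 2(2·9+1)/(9+2) = 4862 · 38/11 = 16796.

16796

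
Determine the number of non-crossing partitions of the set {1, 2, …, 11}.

Non-crossing partitions of an n-element set are counted by C_n; here n = 11.
C_11 = C(22,11)/12 = 705432/12 = 58786.

58786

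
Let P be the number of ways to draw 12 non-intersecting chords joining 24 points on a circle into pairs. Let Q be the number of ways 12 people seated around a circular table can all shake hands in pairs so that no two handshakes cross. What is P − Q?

207880

Non-crossing perfect matchings of 2n points on a circle are counted by C_n; with 24 points, n = 12. So P = C_12 = 208012.
With 12 = 2·6 people, non-crossing handshake pairings are non-crossing perfect matchings on a circle, counted by C_6. So Q = C_6 = 132.
P − Q = 208012 − 132 = 207880.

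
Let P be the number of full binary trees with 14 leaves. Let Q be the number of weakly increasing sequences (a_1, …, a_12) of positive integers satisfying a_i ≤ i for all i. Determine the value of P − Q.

534888

A full binary tree with L leaves has L−1 internal nodes and is counted by C_{L−1}; L = 14 gives C_13. So P = C_13 = 742900.
Such sub-staircase sequences of length n are counted by C_n; here n = 12. So Q = C_12 = 208012.
P − Q = 742900 − 208012 = 534888.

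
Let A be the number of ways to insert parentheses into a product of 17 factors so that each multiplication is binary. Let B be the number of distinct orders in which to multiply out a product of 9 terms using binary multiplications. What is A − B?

35356240

Parenthesizations of m factors correspond to full binary trees with m leaves, counted by C_{m−1}; m = 17 gives C_16. So A = C_16 = 35357670.
Parenthesizations of m factors correspond to full binary trees with m leaves, counted by C_{m−1}; m = 9 gives C_8. So B = C_8 = 1430.
A − B = 35357670 − 1430 = 35356240.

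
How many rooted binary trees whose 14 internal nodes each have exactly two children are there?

The number of full binary trees on 14 internal nodes is the Catalan number C_14.
C_14 = C(28,14)/15 = 40116600/15 = 2674440.

2674440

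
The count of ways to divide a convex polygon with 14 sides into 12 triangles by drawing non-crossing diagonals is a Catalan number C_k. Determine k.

12

The number of triangulations of a 14-gon is the Catalan number C_12 (index = sides − 2).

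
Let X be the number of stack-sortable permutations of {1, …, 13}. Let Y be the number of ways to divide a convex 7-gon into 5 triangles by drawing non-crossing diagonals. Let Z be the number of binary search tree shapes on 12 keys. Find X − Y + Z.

By Knuth's characterisation, the stack-sortable permutations of length 13 are the 231-avoiders, numbering C_13. So X = C_13 = 742900.
Triangulations of a convex m-gon are counted by C_{m−2}; with m = 7 this is C_5. So Y = C_5 = 42.
Binary trees (left/right distinguished) on n nodes are counted by C_n; here n = 12. So Z = C_12 = 208012.
X − Y + Z = 742900 − 42 + 208012 = 950870.

950870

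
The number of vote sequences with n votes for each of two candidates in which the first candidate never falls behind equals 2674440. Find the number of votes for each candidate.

14

Such ballot sequences with n votes each are counted by C_n. The Catalan number equal to 2674440 is C_14.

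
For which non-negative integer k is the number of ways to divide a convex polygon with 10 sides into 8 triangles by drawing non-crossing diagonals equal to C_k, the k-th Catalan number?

Triangulations of a convex m-gon are counted by C_{m−2}; with m = 10 this is C_8.

8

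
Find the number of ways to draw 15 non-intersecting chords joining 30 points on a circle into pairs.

Pairing 30 circle points by 15 non-crossing chords gives C_15 matchings.
C_15 = 9694845.

9694845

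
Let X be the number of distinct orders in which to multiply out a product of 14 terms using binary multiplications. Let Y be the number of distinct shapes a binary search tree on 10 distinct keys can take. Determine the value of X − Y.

726104

Bracketing 14 factors into binary products is counted by C_{14−1} = C_13. So X = C_13 = 742900.
Binary trees (left/right distinguished) on n nodes are counted by C_n; here n = 10. So Y = C_10 = 16796.
X − Y = 742900 − 16796 = 726104.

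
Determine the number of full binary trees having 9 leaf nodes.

1430

A full binary tree with L leaves has L−1 internal nodes and is counted by C_{L−1}; L = 9 gives C_8.
C_8 = C_7 · 2(2·7+1)/(7+2) = 429 · 30/9 = 1430.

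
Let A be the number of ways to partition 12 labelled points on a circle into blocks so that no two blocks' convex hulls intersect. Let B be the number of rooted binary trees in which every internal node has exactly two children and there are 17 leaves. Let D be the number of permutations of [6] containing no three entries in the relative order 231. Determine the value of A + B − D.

35565550

Non-crossing partitions of an n-element set are counted by C_n; here n = 12. So A = C_12 = 208012.
Full binary trees with 17 leaves have 17−1 = 16 internal nodes, so there are C_16 of them. So B = C_16 = 35357670.
Permutations of [n] avoiding any single length-3 pattern are counted by C_n; here n = 6. So D = C_6 = 132.
A + B − D = 208012 + 35357670 − 132 = 35565550.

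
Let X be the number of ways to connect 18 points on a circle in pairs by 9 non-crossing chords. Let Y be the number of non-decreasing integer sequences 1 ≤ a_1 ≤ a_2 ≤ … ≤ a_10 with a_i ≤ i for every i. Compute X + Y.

Non-crossing perfect matchings of 2n points on a circle are counted by C_n; with 18 points, n = 9. So X = C_9 = 4862.
Such sub-staircase sequences of length n are counted by C_n; here n = 10. So Y = C_10 = 16796.
X + Y = 4862 + 16796 = 21658.

21658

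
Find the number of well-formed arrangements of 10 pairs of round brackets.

16796

Balanced strings of n pairs of brackets are counted by C_n; here n = 10.
C_10 = C(20,10)/11 = 184756/11 = 16796.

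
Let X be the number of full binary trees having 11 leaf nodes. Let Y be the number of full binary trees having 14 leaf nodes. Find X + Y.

Full binary trees with 11 leaves have 11−1 = 10 internal nodes, so there are C_10 of them. So X = C_10 = 16796.
Full binary trees with 14 leaves have 14−1 = 13 internal nodes, so there are C_13 of them. So Y = C_13 = 742900.
X + Y = 16796 + 742900 = 759696.

759696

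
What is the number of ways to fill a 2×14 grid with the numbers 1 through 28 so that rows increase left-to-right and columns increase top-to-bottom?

Standard Young tableaux of shape 2×n are counted by C_n; here n = 14.
C_14 = C(28,14)/15 = 40116600/15 = 2674440.

2674440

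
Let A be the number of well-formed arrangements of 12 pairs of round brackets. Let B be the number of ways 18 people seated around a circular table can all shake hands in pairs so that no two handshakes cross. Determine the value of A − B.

203150

A balanced arrangement of 12 bracket pairs is a Dyck word of semilength 12, so the count is C_12. So A = C_12 = 208012.
With 18 = 2·9 people, non-crossing handshake pairings are non-crossing perfect matchings on a circle, counted by C_9. So B = C_9 = 4862.
A − B = 208012 − 4862 = 203150.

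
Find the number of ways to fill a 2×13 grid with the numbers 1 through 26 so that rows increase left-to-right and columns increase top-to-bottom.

By the hook-length formula (or a Dyck-path bijection), SYT of shape 2×13 number C_13.
C_13 = C(26,13)/14 = 10400600/14 = 742900.

742900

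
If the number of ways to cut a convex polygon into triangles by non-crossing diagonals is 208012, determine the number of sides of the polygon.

14

Triangulations of a convex m-gon are counted by C_{m−2}. The Catalan number equal to 208012 is C_12.
So m − 2 = 12, giving m = 14 sides.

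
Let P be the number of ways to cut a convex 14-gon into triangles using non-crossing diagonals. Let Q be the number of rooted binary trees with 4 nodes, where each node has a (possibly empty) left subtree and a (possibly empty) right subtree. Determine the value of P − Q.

207998

A convex 14-gon is triangulated into 12 triangles, and the number of such triangulations is the Catalan number C_{14−2} = C_12. So P = C_12 = 208012.
Rooted binary trees with 4 nodes (each child slot possibly empty) number C_4. So Q = C_4 = 14.
P − Q = 208012 − 14 = 207998.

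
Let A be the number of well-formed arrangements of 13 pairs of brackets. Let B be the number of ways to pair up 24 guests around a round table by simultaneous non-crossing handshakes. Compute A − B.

534888

Balanced strings of n pairs of brackets are counted by C_n; here n = 13. So A = C_13 = 742900.
With 24 = 2·12 people, non-crossing handshake pairings are non-crossing perfect matchings on a circle, counted by C_12. So B = C_12 = 208012.
A − B = 742900 − 208012 = 534888.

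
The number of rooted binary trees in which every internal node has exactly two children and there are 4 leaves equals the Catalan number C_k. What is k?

3

Full binary trees with 4 leaves have 4−1 = 3 internal nodes, so there are C_3 of them.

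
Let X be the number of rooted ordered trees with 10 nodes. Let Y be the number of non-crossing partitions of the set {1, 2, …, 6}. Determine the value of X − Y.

4730

A rooted plane tree on 10 nodes has 9 edges, and such trees are counted by C_9. So X = C_9 = 4862.
Non-crossing partitions of an n-element set are counted by C_n; here n = 6. So Y = C_6 = 132.
X − Y = 4862 − 132 = 4730.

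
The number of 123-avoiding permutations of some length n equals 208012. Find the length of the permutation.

Permutations of [n] avoiding a fixed length-3 pattern are counted by C_n. The Catalan number equal to 208012 is C_12.

12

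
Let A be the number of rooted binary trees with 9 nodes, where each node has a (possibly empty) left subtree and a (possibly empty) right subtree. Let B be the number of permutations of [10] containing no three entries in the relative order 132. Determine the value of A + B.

21658

Rooted binary trees with 9 nodes (each child slot possibly empty) number C_9. So A = C_9 = 4862.
Permutations of [n] avoiding any single length-3 pattern are counted by C_n; here n = 10. So B = C_10 = 16796.
A + B = 4862 + 16796 = 21658.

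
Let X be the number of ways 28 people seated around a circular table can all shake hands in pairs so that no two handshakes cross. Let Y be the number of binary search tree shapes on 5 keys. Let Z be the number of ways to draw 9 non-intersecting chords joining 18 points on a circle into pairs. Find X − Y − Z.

Non-crossing handshake pairings of 2n people are counted by C_n; 28 people gives n = 14. So X = C_14 = 2674440.
Binary trees (left/right distinguished) on n nodes are counted by C_n; here n = 5. So Y = C_5 = 42.
Pairing 18 circle points by 9 non-crossing chords gives C_9 matchings. So Z = C_9 = 4862.
X − Y − Z = 2674440 − 42 − 4862 = 2669536.

2669536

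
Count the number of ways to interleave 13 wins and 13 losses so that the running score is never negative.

742900

Ballot sequences with n votes each where one side never trails are Dyck words, counted by C_n; here n = 13.
C_13 = C(26,13)/14 = 10400600/14 = 742900.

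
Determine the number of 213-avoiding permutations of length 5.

Permutations of [n] avoiding any single length-3 pattern are counted by C_n; here n = 5.
C_5 = 42.

42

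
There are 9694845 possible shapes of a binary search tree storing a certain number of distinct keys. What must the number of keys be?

Binary search tree shapes on n keys are counted by C_n; 9694845 = C_15.

15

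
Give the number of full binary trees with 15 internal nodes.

9694845

The number of full binary trees on 15 internal nodes is the Catalan number C_15.
C_15 = 9694845.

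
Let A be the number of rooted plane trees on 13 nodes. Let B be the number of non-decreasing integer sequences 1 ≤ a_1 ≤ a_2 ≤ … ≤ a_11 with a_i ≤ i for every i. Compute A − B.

149226

Rooted ordered (plane) trees on m nodes have m−1 edges and are counted by C_{m−1}; m = 13 gives C_12. So A = C_12 = 208012.
Such sub-staircase sequences of length n are counted by C_n; here n = 11. So B = C_11 = 58786.
A − B = 208012 − 58786 = 149226.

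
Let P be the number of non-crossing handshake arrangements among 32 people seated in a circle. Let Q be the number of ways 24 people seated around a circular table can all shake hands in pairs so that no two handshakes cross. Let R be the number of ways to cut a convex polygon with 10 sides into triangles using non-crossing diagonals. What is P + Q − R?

35564252

Non-crossing handshake pairings of 2n people are counted by C_n; 32 people gives n = 16. So P = C_16 = 35357670.
Non-crossing handshake pairings of 2n people are counted by C_n; 24 people gives n = 12. So Q = C_12 = 208012.
A convex 10-gon is triangulated into 8 triangles, and the number of such triangulations is the Catalan number C_{10−2} = C_8. So R = C_8 = 1430.
P + Q − R = 35357670 + 208012 − 1430 = 35564252.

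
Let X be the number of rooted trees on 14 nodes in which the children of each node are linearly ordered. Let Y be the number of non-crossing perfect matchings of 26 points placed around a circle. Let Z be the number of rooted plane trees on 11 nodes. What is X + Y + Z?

1502596

Rooted ordered (plane) trees on m nodes have m−1 edges and are counted by C_{m−1}; m = 14 gives C_13. So X = C_13 = 742900.
Non-crossing perfect matchings of 2n points on a circle are counted by C_n; with 26 points, n = 13. So Y = C_13 = 742900.
A rooted plane tree on 11 nodes has 10 edges, and such trees are counted by C_10. So Z = C_10 = 16796.
X + Y + Z = 742900 + 742900 + 16796 = 1502596.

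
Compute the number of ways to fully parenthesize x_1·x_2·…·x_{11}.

Ways to associate a product of 11 factors correspond to binary trees on 11 leaves, so the count is C_10.
C_10 = C_9 · 2(2·9+1)/(9+2) = 4862 · 38/11 = 16796.

16796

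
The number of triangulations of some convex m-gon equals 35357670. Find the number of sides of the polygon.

18

Triangulations of a convex m-gon are counted by C_{m−2}. Since C_16 = 35357670, the index is 16.
So m − 2 = 16, giving m = 18 sides.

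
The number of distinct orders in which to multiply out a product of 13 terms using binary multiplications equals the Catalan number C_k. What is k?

12

Ways to associate a product of 13 factors correspond to binary trees on 13 leaves, so the count is C_12.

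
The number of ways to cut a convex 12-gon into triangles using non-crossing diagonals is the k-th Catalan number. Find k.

10

A convex 12-gon is triangulated into 10 triangles, and the number of such triangulations is the Catalan number C_{12−2} = C_10.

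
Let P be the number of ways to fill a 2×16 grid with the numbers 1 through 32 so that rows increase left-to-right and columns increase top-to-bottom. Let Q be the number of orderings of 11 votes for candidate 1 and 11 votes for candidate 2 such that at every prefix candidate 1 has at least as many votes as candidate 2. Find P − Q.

35298884

Standard Young tableaux of shape 2×n are counted by C_n; here n = 16. So P = C_16 = 35357670.
Reading a vote for the leader as '(' and for the other as ')' turns such a sequence into a balanced string of 11 pairs, so the count is C_11. So Q = C_11 = 58786.
P − Q = 35357670 − 58786 = 35298884.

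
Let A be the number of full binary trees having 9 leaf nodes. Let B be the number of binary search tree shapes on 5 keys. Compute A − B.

Full binary trees with 9 leaves have 9−1 = 8 internal nodes, so there are C_8 of them. So A = C_8 = 1430.
Binary trees (left/right distinguished) on n nodes are counted by C_n; here n = 5. So B = C_5 = 42.
A − B = 1430 − 42 = 1388.

1388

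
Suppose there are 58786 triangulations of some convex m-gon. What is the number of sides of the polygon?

13

Triangulations of a convex m-gon are counted by C_{m−2}; 58786 = C_11.
So m − 2 = 11, giving m = 13 sides.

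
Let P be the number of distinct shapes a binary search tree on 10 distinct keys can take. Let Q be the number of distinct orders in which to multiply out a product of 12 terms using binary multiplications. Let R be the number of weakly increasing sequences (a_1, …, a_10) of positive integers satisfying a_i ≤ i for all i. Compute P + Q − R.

Binary trees (left/right distinguished) on n nodes are counted by C_n; here n = 10. So P = C_10 = 16796.
Ways to associate a product of 12 factors correspond to binary trees on 12 leaves, so the count is C_11. So Q = C_11 = 58786.
Weakly increasing sequences with a_i ≤ i biject with Dyck paths of semilength 10, so there are C_10. So R = C_10 = 16796.
P + Q − R = 16796 + 58786 − 16796 = 58786.

58786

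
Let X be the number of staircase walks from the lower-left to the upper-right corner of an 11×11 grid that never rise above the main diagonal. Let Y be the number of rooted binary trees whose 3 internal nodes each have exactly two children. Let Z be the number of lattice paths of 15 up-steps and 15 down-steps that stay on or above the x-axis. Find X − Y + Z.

Monotone paths in an n×n grid that stay weakly below the diagonal are counted by C_n; here n = 11. So X = C_11 = 58786.
Full binary trees with n internal nodes are counted by C_n; here n = 3. So Y = C_3 = 5.
A Dyck path with 15 up-steps and 15 down-steps has semilength 15, so there are C_15 of them. So Z = C_15 = 9694845.
X − Y + Z = 58786 − 5 + 9694845 = 9753626.

9753626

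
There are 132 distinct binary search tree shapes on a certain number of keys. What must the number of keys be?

Binary search tree shapes on n keys are counted by C_n. Since C_6 = 132, the index is 6.

6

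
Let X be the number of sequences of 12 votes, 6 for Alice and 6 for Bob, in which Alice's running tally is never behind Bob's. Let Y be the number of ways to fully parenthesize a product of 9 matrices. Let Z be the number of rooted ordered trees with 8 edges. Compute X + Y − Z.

Reading a vote for the leader as '(' and for the other as ')' turns such a sequence into a balanced string of 6 pairs, so the count is C_6. So X = C_6 = 132.
Ways to associate a product of 9 factors correspond to binary trees on 9 leaves, so the count is C_8. So Y = C_8 = 1430.
A rooted plane tree with 8 edges has 9 nodes, and the count is C_8. So Z = C_8 = 1430.
X + Y − Z = 132 + 1430 − 1430 = 132.

132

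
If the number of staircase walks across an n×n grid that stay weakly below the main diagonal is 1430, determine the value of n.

Such diagonal-avoiding paths in an n×n grid are counted by C_n. Since C_8 = 1430, the index is 8.

8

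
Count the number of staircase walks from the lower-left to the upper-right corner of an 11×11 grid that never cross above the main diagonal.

58786

Sub-diagonal monotone paths from (0,0) to (11,11) biject with Dyck paths of semilength 11, giving C_11.
C_11 = C(22,11)/12 = 705432/12 = 58786.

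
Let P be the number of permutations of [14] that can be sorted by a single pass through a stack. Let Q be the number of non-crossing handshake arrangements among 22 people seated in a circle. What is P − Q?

2615654

By Knuth's characterisation, the stack-sortable permutations of length 14 are the 231-avoiders, numbering C_14. So P = C_14 = 2674440.
Non-crossing handshake pairings of 2n people are counted by C_n; 22 people gives n = 11. So Q = C_11 = 58786.
P − Q = 2674440 − 58786 = 2615654.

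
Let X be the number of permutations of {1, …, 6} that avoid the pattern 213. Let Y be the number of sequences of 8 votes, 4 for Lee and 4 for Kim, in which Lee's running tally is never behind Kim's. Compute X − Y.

118

For any fixed pattern of length 3, the pattern-avoiding permutations of [6] number C_6. So X = C_6 = 132.
Reading a vote for the leader as '(' and for the other as ')' turns such a sequence into a balanced string of 4 pairs, so the count is C_4. So Y = C_4 = 14.
X − Y = 132 − 14 = 118.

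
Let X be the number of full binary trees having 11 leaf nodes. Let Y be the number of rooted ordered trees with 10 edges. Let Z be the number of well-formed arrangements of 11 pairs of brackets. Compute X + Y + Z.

92378

Full binary trees with 11 leaves have 11−1 = 10 internal nodes, so there are C_10 of them. So X = C_10 = 16796.
Rooted ordered trees with n edges are counted by C_n; here n = 10. So Y = C_10 = 16796.
Balanced strings of n pairs of brackets are counted by C_n; here n = 11. So Z = C_11 = 58786.
X + Y + Z = 16796 + 16796 + 58786 = 92378.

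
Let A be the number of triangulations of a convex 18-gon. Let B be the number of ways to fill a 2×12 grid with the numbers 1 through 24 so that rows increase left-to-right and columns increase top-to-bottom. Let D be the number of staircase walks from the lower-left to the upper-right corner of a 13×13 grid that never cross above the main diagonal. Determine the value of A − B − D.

34406758

The number of triangulations of an 18-gon is the Catalan number C_16 (index = sides − 2). So A = C_16 = 35357670.
By the hook-length formula (or a Dyck-path bijection), SYT of shape 2×12 number C_12. So B = C_12 = 208012.
Sub-diagonal monotone paths from (0,0) to (13,13) biject with Dyck paths of semilength 13, giving C_13. So D = C_13 = 742900.
A − B − D = 35357670 − 208012 − 742900 = 34406758.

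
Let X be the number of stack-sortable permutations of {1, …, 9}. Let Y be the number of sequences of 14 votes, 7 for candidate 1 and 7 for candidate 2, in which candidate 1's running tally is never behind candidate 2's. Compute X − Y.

By Knuth's characterisation, the stack-sortable permutations of length 9 are the 231-avoiders, numbering C_9. So X = C_9 = 4862.
Ballot sequences with n votes each where one side never trails are Dyck words, counted by C_n; here n = 7. So Y = C_7 = 429.
X − Y = 4862 − 429 = 4433.

4433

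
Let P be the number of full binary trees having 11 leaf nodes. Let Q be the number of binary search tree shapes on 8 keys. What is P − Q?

15366

A full binary tree with L leaves has L−1 internal nodes and is counted by C_{L−1}; L = 11 gives C_10. So P = C_10 = 16796.
Rooted binary trees with 8 nodes (each child slot possibly empty) number C_8. So Q = C_8 = 1430.
P − Q = 16796 − 1430 = 15366.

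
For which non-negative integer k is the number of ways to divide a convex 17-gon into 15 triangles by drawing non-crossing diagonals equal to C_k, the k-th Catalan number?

The number of triangulations of a 17-gon is the Catalan number C_15 (index = sides − 2).

15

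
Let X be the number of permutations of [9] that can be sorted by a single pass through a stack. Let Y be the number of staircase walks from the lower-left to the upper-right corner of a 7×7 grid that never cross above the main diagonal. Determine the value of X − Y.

4433

By Knuth's characterisation, the stack-sortable permutations of length 9 are the 231-avoiders, numbering C_9. So X = C_9 = 4862.
Sub-diagonal monotone paths from (0,0) to (7,7) biject with Dyck paths of semilength 7, giving C_7. So Y = C_7 = 429.
X − Y = 4862 − 429 = 4433.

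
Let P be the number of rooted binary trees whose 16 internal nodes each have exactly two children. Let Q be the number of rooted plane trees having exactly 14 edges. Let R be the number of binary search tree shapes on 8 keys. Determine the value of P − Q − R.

32681800

Full binary trees with n internal nodes are counted by C_n; here n = 16. So P = C_16 = 35357670.
A rooted plane tree with 14 edges has 15 nodes, and the count is C_14. So Q = C_14 = 2674440.
Rooted binary trees with 8 nodes (each child slot possibly empty) number C_8. So R = C_8 = 1430.
P − Q − R = 35357670 − 2674440 − 1430 = 32681800.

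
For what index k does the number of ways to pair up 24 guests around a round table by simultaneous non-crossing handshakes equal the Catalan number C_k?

With 24 = 2·12 people, non-crossing handshake pairings are non-crossing perfect matchings on a circle, counted by C_12.

12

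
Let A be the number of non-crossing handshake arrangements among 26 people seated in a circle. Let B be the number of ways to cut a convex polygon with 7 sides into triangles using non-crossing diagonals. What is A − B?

With 26 = 2·13 people, non-crossing handshake pairings are non-crossing perfect matchings on a circle, counted by C_13. So A = C_13 = 742900.
A convex 7-gon is triangulated into 5 triangles, and the number of such triangulations is the Catalan number C_{7−2} = C_5. So B = C_5 = 42.
A − B = 742900 − 42 = 742858.

742858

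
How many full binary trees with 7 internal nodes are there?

The number of full binary trees on 7 internal nodes is the Catalan number C_7.
C_7 = C_6 · 2(2·6+1)/(6+2) = 132 · 26/8 = 429.

429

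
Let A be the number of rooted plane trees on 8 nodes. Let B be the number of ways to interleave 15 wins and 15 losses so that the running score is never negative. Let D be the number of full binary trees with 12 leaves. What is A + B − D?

9636488

Rooted ordered (plane) trees on m nodes have m−1 edges and are counted by C_{m−1}; m = 8 gives C_7. So A = C_7 = 429.
Ballot sequences with n votes each where one side never trails are Dyck words, counted by C_n; here n = 15. So B = C_15 = 9694845.
A full binary tree with L leaves has L−1 internal nodes and is counted by C_{L−1}; L = 12 gives C_11. So D = C_11 = 58786.
A + B − D = 429 + 9694845 − 58786 = 9636488.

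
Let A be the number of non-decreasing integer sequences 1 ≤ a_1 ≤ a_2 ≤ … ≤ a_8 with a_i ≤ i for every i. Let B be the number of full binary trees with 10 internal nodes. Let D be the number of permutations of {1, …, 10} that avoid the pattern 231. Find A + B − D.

Weakly increasing sequences with a_i ≤ i biject with Dyck paths of semilength 8, so there are C_8. So A = C_8 = 1430.
The number of full binary trees on 10 internal nodes is the Catalan number C_10. So B = C_10 = 16796.
For any fixed pattern of length 3, the pattern-avoiding permutations of [10] number C_10. So D = C_10 = 16796.
A + B − D = 1430 + 16796 − 16796 = 1430.

1430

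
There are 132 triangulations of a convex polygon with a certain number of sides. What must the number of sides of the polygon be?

Triangulations of a convex m-gon are counted by C_{m−2}; 132 = C_6.
So m − 2 = 6, giving m = 8 sides.

8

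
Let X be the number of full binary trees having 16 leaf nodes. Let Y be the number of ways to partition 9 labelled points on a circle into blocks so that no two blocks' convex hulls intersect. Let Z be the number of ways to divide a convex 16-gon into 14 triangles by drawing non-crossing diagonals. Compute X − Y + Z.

12364423

Full binary trees with 16 leaves have 16−1 = 15 internal nodes, so there are C_15 of them. So X = C_15 = 9694845.
The non-crossing partitions of [9] form a lattice of size C_9. So Y = C_9 = 4862.
A convex 16-gon is triangulated into 14 triangles, and the number of such triangulations is the Catalan number C_{16−2} = C_14. So Z = C_14 = 2674440.
X − Y + Z = 9694845 − 4862 + 2674440 = 12364423.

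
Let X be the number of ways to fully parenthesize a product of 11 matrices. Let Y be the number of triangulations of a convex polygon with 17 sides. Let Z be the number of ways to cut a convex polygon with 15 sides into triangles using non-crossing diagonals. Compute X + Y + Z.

Bracketing 11 factors into binary products is counted by C_{11−1} = C_10. So X = C_10 = 16796.
A convex 17-gon is triangulated into 15 triangles, and the number of such triangulations is the Catalan number C_{17−2} = C_15. So Y = C_15 = 9694845.
A convex 15-gon is triangulated into 13 triangles, and the number of such triangulations is the Catalan number C_{15−2} = C_13. So Z = C_13 = 742900.
X + Y + Z = 16796 + 9694845 + 742900 = 10454541.

10454541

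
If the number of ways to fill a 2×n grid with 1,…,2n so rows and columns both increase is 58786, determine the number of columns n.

11

Standard Young tableaux of shape 2×n are counted by C_n. The Catalan number equal to 58786 is C_11.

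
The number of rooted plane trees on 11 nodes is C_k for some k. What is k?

Rooted ordered (plane) trees on m nodes have m−1 edges and are counted by C_{m−1}; m = 11 gives C_10.

10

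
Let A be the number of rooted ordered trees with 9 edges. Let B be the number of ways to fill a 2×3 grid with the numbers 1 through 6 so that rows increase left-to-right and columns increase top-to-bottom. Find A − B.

4857

Rooted ordered trees with n edges are counted by C_n; here n = 9. So A = C_9 = 4862.
Standard Young tableaux of shape 2×n are counted by C_n; here n = 3. So B = C_3 = 5.
A − B = 4862 − 5 = 4857.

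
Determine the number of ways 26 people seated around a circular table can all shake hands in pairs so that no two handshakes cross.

With 26 = 2·13 people, non-crossing handshake pairings are non-crossing perfect matchings on a circle, counted by C_13.
C_13 = C_12 · 2(2·12+1)/(12+2) = 208012 · 50/14 = 742900.

742900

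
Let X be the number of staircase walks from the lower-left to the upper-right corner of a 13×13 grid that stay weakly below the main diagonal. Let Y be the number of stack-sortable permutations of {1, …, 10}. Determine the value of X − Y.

726104

Sub-diagonal monotone paths from (0,0) to (13,13) biject with Dyck paths of semilength 13, giving C_13. So X = C_13 = 742900.
Stack-sortable permutations are exactly the 231-avoiding ones, counted by C_n; here n = 10. So Y = C_10 = 16796.
X − Y = 742900 − 16796 = 726104.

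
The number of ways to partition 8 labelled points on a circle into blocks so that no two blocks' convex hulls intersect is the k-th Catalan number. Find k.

Non-crossing partitions of an n-element set are counted by C_n; here n = 8.

8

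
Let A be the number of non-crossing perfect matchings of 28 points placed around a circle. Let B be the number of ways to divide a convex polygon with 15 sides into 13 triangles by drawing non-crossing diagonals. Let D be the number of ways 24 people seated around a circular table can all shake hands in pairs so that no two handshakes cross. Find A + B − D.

Pairing 28 circle points by 14 non-crossing chords gives C_14 matchings. So A = C_14 = 2674440.
The number of triangulations of a 15-gon is the Catalan number C_13 (index = sides − 2). So B = C_13 = 742900.
With 24 = 2·12 people, non-crossing handshake pairings are non-crossing perfect matchings on a circle, counted by C_12. So D = C_12 = 208012.
A + B − D = 2674440 + 742900 − 208012 = 3209328.

3209328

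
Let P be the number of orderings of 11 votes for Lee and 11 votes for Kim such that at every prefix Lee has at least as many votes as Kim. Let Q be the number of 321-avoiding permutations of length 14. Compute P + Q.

2733226

Ballot sequences with n votes each where one side never trails are Dyck words, counted by C_n; here n = 11. So P = C_11 = 58786.
For any fixed pattern of length 3, the pattern-avoiding permutations of [14] number C_14. So Q = C_14 = 2674440.
P + Q = 58786 + 2674440 = 2733226.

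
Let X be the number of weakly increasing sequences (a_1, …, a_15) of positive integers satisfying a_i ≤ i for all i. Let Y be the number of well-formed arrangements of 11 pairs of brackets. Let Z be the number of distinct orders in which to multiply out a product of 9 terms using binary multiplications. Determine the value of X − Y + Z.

9637489

Such sub-staircase sequences of length n are counted by C_n; here n = 15. So X = C_15 = 9694845.
With 11 pairs the number of balanced bracket strings is the Catalan number C_11. So Y = C_11 = 58786.
Parenthesizations of m factors correspond to full binary trees with m leaves, counted by C_{m−1}; m = 9 gives C_8. So Z = C_8 = 1430.
X − Y + Z = 9694845 − 58786 + 1430 = 9637489.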